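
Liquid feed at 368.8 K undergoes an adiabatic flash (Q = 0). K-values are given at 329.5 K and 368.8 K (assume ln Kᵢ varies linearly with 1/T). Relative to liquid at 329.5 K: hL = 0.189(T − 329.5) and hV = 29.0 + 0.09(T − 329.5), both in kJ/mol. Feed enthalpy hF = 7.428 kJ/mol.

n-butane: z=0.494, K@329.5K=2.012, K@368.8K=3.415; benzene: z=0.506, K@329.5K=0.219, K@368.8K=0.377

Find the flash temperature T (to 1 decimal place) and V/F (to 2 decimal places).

Adiabatic flash: solve Rachford–Rice at each trial T, then check hF = ψ·hV(T) + (1−ψ)·hL(T).
  T = 329.5 K: K = (2.012, 0.219), RR gives ψ = 0.133, H_out = 3.843 kJ/mol
  T = 368.8 K: K = (3.415, 0.377), RR gives ψ = 0.583, H_out = 22.077 kJ/mol
  T = 349.1 K: K = (2.659, 0.292), RR gives ψ = 0.392, H_out = 14.319 kJ/mol
  T = 339.3 K: K = (2.322, 0.254), RR gives ψ = 0.279, H_out = 9.680 kJ/mol
  T = 334.4 K: K = (2.164, 0.236), RR gives ψ = 0.212, H_out = 6.966 kJ/mol
  T = 336.9 K: K = (2.244, 0.245), RR gives ψ = 0.247, H_out = 8.393 kJ/mol
  T = 335.6 K: K = (2.202, 0.240), RR gives ψ = 0.229, H_out = 7.663 kJ/mol
Linear interpolation between T = 334.4 (H_out = 6.966) and T = 335.6 (H_out = 7.663) on hF = 7.428 gives T ≈ 335.2 K, at which ψ = 0.22.

T = 335.2 K, V/F = 0.22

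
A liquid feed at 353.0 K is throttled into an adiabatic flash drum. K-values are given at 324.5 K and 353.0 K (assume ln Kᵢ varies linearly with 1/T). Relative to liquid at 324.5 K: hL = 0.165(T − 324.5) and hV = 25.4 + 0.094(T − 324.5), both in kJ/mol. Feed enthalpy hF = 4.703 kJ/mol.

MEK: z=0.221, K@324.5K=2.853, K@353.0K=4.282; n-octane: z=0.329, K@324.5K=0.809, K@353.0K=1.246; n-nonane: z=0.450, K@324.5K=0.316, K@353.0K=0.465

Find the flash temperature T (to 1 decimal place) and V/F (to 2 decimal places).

T = 330.8 K, V/F = 0.15

Adiabatic flash: solve Rachford–Rice at each trial T, then check hF = ψ·hV(T) + (1−ψ)·hL(T).
  T = 324.5 K: K = (2.853, 0.809, 0.316), RR gives ψ = 0.042, H_out = 1.058 kJ/mol
  T = 353.0 K: K = (4.282, 1.246, 0.465), RR gives ψ = 0.531, H_out = 17.105 kJ/mol
  T = 338.8 K: K = (3.528, 1.014, 0.387), RR gives ψ = 0.278, H_out = 9.137 kJ/mol
  T = 331.6 K: K = (3.177, 0.907, 0.350), RR gives ψ = 0.159, H_out = 5.139 kJ/mol
  T = 328.1 K: K = (3.015, 0.858, 0.333), RR gives ψ = 0.102, H_out = 3.156 kJ/mol
  T = 329.9 K: K = (3.098, 0.883, 0.342), RR gives ψ = 0.132, H_out = 4.181 kJ/mol
Linear interpolation between T = 329.9 (H_out = 4.181) and T = 331.6 (H_out = 5.139) on hF = 4.703 gives T ≈ 330.8 K, at which ψ = 0.15.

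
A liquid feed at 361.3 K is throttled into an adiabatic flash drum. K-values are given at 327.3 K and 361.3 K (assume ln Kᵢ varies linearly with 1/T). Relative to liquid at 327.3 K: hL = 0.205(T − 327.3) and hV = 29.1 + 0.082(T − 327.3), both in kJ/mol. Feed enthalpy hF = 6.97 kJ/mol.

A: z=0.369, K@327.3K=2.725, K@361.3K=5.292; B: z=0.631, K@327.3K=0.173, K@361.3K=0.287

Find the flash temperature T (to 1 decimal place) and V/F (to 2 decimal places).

Adiabatic flash: solve Rachford–Rice at each trial T, then check hF = ψ·hV(T) + (1−ψ)·hL(T).
  T = 327.3 K: K = (2.725, 0.173), RR gives ψ = 0.080, H_out = 2.339 kJ/mol
  T = 361.3 K: K = (5.292, 0.287), RR gives ψ = 0.371, H_out = 16.202 kJ/mol
  T = 344.3 K: K = (3.860, 0.226), RR gives ψ = 0.256, H_out = 10.397 kJ/mol
  T = 335.8 K: K = (3.258, 0.198), RR gives ψ = 0.181, H_out = 6.813 kJ/mol
  T = 340.1 K: K = (3.553, 0.212), RR gives ψ = 0.221, H_out = 8.709 kJ/mol
  T = 338.0 K: K = (3.407, 0.205), RR gives ψ = 0.202, H_out = 7.807 kJ/mol
Linear interpolation between T = 335.8 (H_out = 6.813) and T = 338.0 (H_out = 7.807) on hF = 6.97 gives T ≈ 336.1 K, at which ψ = 0.18.

T = 336.1 K, V/F = 0.18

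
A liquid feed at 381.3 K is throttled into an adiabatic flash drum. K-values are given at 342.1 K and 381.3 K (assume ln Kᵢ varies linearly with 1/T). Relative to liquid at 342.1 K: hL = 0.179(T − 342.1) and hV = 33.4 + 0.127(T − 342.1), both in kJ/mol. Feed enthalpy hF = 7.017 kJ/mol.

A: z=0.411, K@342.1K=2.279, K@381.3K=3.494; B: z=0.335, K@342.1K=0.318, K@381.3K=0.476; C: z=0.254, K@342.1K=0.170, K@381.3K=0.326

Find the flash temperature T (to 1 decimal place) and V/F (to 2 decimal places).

T = 349.4 K, V/F = 0.17

Adiabatic flash: solve Rachford–Rice at each trial T, then check hF = ψ·hV(T) + (1−ψ)·hL(T).
  T = 342.1 K: K = (2.279, 0.318, 0.170), RR gives ψ = 0.090, H_out = 3.012 kJ/mol
  T = 381.3 K: K = (3.494, 0.476, 0.326), RR gives ψ = 0.458, H_out = 21.376 kJ/mol
  T = 361.7 K: K = (2.855, 0.393, 0.240), RR gives ψ = 0.291, H_out = 12.939 kJ/mol
  T = 351.9 K: K = (2.559, 0.355, 0.203), RR gives ψ = 0.199, H_out = 8.308 kJ/mol
  T = 347.0 K: K = (2.417, 0.336, 0.186), RR gives ψ = 0.148, H_out = 5.769 kJ/mol
  T = 349.4 K: K = (2.486, 0.345, 0.194), RR gives ψ = 0.174, H_out = 7.036 kJ/mol
Linear interpolation between T = 347.0 (H_out = 5.769) and T = 349.4 (H_out = 7.036) on hF = 7.017 gives T ≈ 349.4 K, at which ψ = 0.17.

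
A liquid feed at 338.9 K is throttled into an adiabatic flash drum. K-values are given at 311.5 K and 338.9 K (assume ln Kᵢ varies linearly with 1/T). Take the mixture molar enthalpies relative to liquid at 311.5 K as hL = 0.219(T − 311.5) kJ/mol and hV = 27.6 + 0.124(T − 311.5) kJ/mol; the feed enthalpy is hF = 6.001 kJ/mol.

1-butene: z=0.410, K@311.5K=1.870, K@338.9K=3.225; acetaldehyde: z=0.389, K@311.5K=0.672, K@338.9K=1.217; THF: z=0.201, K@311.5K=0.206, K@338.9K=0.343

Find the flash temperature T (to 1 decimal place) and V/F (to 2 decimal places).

Adiabatic flash: solve Rachford–Rice at each trial T, then check hF = ψ·hV(T) + (1−ψ)·hL(T).
  T = 311.5 K: K = (1.870, 0.672, 0.206), RR gives ψ = 0.150, H_out = 4.150 kJ/mol
  T = 338.9 K: K = (3.225, 1.217, 0.343), RR gives ψ = 0.964, H_out = 30.089 kJ/mol
  T = 325.2 K: K = (2.484, 0.916, 0.269), RR gives ψ = 0.642, H_out = 19.878 kJ/mol
  T = 318.4 K: K = (2.164, 0.788, 0.236), RR gives ψ = 0.428, H_out = 13.030 kJ/mol
  T = 314.9 K: K = (2.011, 0.727, 0.221), RR gives ψ = 0.296, H_out = 8.824 kJ/mol
  T = 313.2 K: K = (1.940, 0.699, 0.213), RR gives ψ = 0.226, H_out = 6.570 kJ/mol
Linear interpolation between T = 311.5 (H_out = 4.150) and T = 313.2 (H_out = 6.570) on hF = 6.001 gives T ≈ 312.8 K, at which ψ = 0.21.

T = 312.8 K, V/F = 0.21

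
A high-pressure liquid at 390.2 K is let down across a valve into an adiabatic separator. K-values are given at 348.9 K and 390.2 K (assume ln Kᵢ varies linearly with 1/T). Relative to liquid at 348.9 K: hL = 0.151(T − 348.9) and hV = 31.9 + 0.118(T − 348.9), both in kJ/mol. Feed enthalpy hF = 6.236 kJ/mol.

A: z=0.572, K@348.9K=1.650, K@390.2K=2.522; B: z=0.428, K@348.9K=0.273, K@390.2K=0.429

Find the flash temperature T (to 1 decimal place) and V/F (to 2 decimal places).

T = 351.5 K, V/F = 0.18

Adiabatic flash: solve Rachford–Rice at each trial T, then check hF = ψ·hV(T) + (1−ψ)·hL(T).
  T = 348.9 K: K = (1.650, 0.273), RR gives ψ = 0.128, H_out = 4.094 kJ/mol
  T = 390.2 K: K = (2.522, 0.429), RR gives ψ = 0.721, H_out = 28.240 kJ/mol
  T = 369.5 K: K = (2.063, 0.346), RR gives ψ = 0.473, H_out = 17.864 kJ/mol
  T = 359.2 K: K = (1.851, 0.309), RR gives ψ = 0.324, H_out = 11.791 kJ/mol
  T = 354.0 K: K = (1.748, 0.290), RR gives ψ = 0.234, H_out = 8.191 kJ/mol
  T = 351.4 K: K = (1.698, 0.281), RR gives ψ = 0.183, H_out = 6.187 kJ/mol
  T = 352.7 K: K = (1.723, 0.286), RR gives ψ = 0.209, H_out = 7.209 kJ/mol
Linear interpolation between T = 351.4 (H_out = 6.187) and T = 352.7 (H_out = 7.209) on hF = 6.236 gives T ≈ 351.5 K, at which ψ = 0.18.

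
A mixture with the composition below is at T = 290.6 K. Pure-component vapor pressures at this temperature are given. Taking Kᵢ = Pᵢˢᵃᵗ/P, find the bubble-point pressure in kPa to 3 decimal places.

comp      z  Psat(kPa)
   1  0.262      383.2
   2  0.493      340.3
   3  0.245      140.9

At the bubble point ψ → 0, so ΣzᵢKᵢ = 1 with Kᵢ = Pᵢˢᵃᵗ/P ⇒ P = ΣzᵢPᵢˢᵃᵗ.
P = 0.262·383.2 + 0.493·340.3 + 0.245·140.9 = 302.687 kPa

Pbub = 302.687 kPa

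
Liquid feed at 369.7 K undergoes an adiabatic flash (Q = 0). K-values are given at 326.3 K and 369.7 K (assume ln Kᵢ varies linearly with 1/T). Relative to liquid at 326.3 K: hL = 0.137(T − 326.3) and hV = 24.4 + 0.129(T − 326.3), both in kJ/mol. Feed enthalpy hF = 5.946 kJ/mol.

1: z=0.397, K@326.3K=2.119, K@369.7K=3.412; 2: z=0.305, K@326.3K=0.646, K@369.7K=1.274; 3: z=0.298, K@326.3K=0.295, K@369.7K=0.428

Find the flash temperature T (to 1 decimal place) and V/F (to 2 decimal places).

T = 327.8 K, V/F = 0.24

Adiabatic flash: solve Rachford–Rice at each trial T, then check hF = ψ·hV(T) + (1−ψ)·hL(T).
  T = 326.3 K: K = (2.119, 0.646, 0.295), RR gives ψ = 0.204, H_out = 4.974 kJ/mol
  T = 369.7 K: K = (3.412, 1.274, 0.428), RR gives ψ = 0.927, H_out = 28.232 kJ/mol
  T = 348.0 K: K = (2.729, 0.927, 0.359), RR gives ψ = 0.606, H_out = 17.647 kJ/mol
  T = 337.1 K: K = (2.413, 0.778, 0.327), RR gives ψ = 0.416, H_out = 11.584 kJ/mol
  T = 331.7 K: K = (2.264, 0.710, 0.311), RR gives ψ = 0.313, H_out = 8.371 kJ/mol
  T = 329.0 K: K = (2.191, 0.677, 0.303), RR gives ψ = 0.260, H_out = 6.700 kJ/mol
  T = 327.6 K: K = (2.153, 0.661, 0.299), RR gives ψ = 0.231, H_out = 5.813 kJ/mol
Linear interpolation between T = 327.6 (H_out = 5.813) and T = 329.0 (H_out = 6.700) on hF = 5.946 gives T ≈ 327.8 K, at which ψ = 0.24.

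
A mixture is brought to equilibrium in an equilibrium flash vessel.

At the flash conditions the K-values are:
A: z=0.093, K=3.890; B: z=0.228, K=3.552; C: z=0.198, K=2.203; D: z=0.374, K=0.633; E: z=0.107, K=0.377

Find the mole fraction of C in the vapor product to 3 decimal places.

y_C = 0.208

Material balance + equilibrium reduce to Σ zᵢ(Kᵢ−1)/(1+β(Kᵢ−1)) = 0.
Check two-phase: ΣzᵢKᵢ = 1.885 > 1 and Σzᵢ/Kᵢ = 1.053 > 1, so g(0) = 0.885 > 0 and g(1) = -0.053 < 0.
Newton–Raphson from β = 0.35:
  β = 0.350: g = 0.3658, g' = -0.882 → β = 0.765
  β = 0.765: g = 0.0869, g' = -0.572 → β = 0.916
  β = 0.916: g = -0.0009, g' = -0.596 → β = 0.915
Converged at β = 0.915.
Compositions from xᵢ = zᵢ/(1+β(Kᵢ−1)), yᵢ = Kᵢxᵢ:
  A: x = 0.026, y = 0.099
  B: x = 0.068, y = 0.243
  C: x = 0.094, y = 0.208
  D: x = 0.563, y = 0.356
  E: x = 0.249, y = 0.094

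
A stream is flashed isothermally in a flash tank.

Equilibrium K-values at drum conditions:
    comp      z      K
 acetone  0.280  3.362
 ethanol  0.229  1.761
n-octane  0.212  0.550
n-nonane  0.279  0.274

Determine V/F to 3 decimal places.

Material balance + equilibrium reduce to Σ zᵢ(Kᵢ−1)/(1+V/F(Kᵢ−1)) = 0.
Feasibility: ΣzᵢKᵢ = 1.538, Σzᵢ/Kᵢ = 1.617 — both > 1, two phases present.
Newton iteration, V/F⁰ = 0.5:
  V/F = 0.500: g = -0.0116, g' = -0.832 → V/F = 0.486
Converged at V/F = 0.486.

V/F = 0.486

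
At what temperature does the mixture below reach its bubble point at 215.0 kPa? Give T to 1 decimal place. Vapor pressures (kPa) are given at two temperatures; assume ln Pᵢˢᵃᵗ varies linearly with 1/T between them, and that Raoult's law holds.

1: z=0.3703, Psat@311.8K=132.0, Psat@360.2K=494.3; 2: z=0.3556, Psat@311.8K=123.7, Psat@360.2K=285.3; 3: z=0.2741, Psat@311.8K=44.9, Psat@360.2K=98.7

T = 342.4 K

Bubble-point temperature: ΣzᵢPᵢˢᵃᵗ(T) = P. Interpolate ln Pᵢˢᵃᵗ = aᵢ + bᵢ/T.
  T = 311.8 K: ΣzᵢPᵢˢᵃᵗ = 105.17 kPa
  T = 360.2 K: ΣzᵢPᵢˢᵃᵗ = 311.55 kPa
  T = 336.0 K: ΣzᵢPᵢˢᵃᵗ = 186.81 kPa
  T = 348.1 K: ΣzᵢPᵢˢᵃᵗ = 243.01 kPa
  T = 342.1 K: ΣzᵢPᵢˢᵃᵗ = 213.70 kPa
  T = 345.1 K: ΣzᵢPᵢˢᵃᵗ = 227.98 kPa
  T = 343.6 K: ΣzᵢPᵢˢᵃᵗ = 220.75 kPa
Interpolating between 342.1 K and 343.6 K gives T ≈ 342.4 K.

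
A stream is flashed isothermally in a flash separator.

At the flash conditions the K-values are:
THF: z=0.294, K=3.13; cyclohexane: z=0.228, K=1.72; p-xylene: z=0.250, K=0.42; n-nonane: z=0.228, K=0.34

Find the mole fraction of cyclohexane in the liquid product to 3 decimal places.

Newton iteration, ψ⁰ = 0.68:
  ψ = 0.680: g = -0.1465, g' = -0.832 → ψ = 0.504
  ψ = 0.504: g = -0.0079, g' = -0.765 → ψ = 0.494
Converged at ψ = 0.494.
Compositions from xᵢ = zᵢ/(1+ψ(Kᵢ−1)), yᵢ = Kᵢxᵢ:
  THF: x = 0.143, y = 0.449
  cyclohexane: x = 0.168, y = 0.289
  p-xylene: x = 0.350, y = 0.147
  n-nonane: x = 0.338, y = 0.115

x_cyclohexane = 0.168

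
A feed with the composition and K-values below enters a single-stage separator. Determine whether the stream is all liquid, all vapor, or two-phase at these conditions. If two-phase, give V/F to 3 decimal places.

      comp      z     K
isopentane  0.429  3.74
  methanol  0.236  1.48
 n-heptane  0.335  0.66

all vapor

ΣzᵢKᵢ = 2.175; Σzᵢ/Kᵢ = 0.782.
Since Σzᵢ/Kᵢ < 1 the mixture is above its dew point — single vapor phase.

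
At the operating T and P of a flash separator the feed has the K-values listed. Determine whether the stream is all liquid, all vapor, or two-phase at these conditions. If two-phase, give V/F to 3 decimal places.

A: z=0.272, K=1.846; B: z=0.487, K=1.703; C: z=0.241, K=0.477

all vapor

ΣzᵢKᵢ = 1.446; Σzᵢ/Kᵢ = 0.939.
Since Σzᵢ/Kᵢ < 1 the mixture is above its dew point — single vapor phase.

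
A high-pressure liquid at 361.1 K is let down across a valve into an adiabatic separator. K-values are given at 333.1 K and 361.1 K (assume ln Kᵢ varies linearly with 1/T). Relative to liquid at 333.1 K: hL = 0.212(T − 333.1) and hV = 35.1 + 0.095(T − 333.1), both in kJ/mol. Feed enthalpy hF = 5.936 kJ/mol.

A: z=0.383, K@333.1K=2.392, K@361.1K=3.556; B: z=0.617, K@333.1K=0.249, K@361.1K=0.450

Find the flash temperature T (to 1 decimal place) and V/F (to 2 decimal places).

Adiabatic flash: solve Rachford–Rice at each trial T, then check hF = ψ·hV(T) + (1−ψ)·hL(T).
  T = 333.1 K: K = (2.392, 0.249), RR gives ψ = 0.067, H_out = 2.343 kJ/mol
  T = 361.1 K: K = (3.556, 0.450), RR gives ψ = 0.455, H_out = 20.415 kJ/mol
  T = 347.1 K: K = (2.940, 0.339), RR gives ψ = 0.261, H_out = 11.707 kJ/mol
  T = 340.1 K: K = (2.657, 0.291), RR gives ψ = 0.168, H_out = 7.251 kJ/mol
  T = 336.6 K: K = (2.523, 0.270), RR gives ψ = 0.119, H_out = 4.874 kJ/mol
  T = 338.4 K: K = (2.591, 0.281), RR gives ψ = 0.145, H_out = 6.113 kJ/mol
Linear interpolation between T = 336.6 (H_out = 4.874) and T = 338.4 (H_out = 6.113) on hF = 5.936 gives T ≈ 338.1 K, at which ψ = 0.14.

T = 338.1 K, V/F = 0.14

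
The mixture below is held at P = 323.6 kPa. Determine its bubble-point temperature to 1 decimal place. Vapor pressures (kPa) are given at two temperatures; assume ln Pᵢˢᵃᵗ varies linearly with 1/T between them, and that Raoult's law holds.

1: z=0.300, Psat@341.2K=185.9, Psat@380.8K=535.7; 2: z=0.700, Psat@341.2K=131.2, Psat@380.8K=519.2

T = 364.8 K

Bubble-point temperature: ΣzᵢPᵢˢᵃᵗ(T) = P. Interpolate ln Pᵢˢᵃᵗ = aᵢ + bᵢ/T.
  T = 341.2 K: ΣzᵢPᵢˢᵃᵗ = 147.61 kPa
  T = 380.8 K: ΣzᵢPᵢˢᵃᵗ = 524.15 kPa
  T = 361.0 K: ΣzᵢPᵢˢᵃᵗ = 287.18 kPa
  T = 370.9 K: ΣzᵢPᵢˢᵃᵗ = 390.86 kPa
  T = 365.9 K: ΣzᵢPᵢˢᵃᵗ = 335.16 kPa
  T = 363.4 K: ΣzᵢPᵢˢᵃᵗ = 309.90 kPa
Interpolating between 363.4 K and 365.9 K gives T ≈ 364.8 K.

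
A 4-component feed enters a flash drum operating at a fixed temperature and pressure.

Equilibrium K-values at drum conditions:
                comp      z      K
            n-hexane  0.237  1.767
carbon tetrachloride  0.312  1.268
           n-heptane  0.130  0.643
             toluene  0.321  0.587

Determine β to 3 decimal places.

β = 0.408

Rachford–Rice: g(β) = Σ zᵢ(Kᵢ−1)/(1+β(Kᵢ−1)) = 0.
g(0) = ΣzᵢKᵢ − 1 = 0.086 and g(1) = 1 − Σzᵢ/Kᵢ = -0.129, so a root lies in (0, 1).
Iterate (Newton) starting at β = 0.62:
  β = 0.620: g = -0.0429, g' = -0.207 → β = 0.412
  β = 0.412: g = -0.0008, g' = -0.201 → β = 0.408
Converged at β = 0.408.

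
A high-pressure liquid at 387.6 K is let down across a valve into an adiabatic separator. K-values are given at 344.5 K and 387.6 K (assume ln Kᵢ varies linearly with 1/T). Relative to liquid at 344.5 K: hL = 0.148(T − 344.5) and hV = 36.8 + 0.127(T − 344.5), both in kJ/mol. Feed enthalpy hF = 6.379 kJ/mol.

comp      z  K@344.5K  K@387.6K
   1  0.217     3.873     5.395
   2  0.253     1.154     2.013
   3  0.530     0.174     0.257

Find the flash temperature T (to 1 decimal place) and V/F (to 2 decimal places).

T = 348.6 K, V/F = 0.16

Adiabatic flash: solve Rachford–Rice at each trial T, then check hF = ψ·hV(T) + (1−ψ)·hL(T).
  T = 344.5 K: K = (3.873, 1.154, 0.174), RR gives ψ = 0.131, H_out = 4.828 kJ/mol
  T = 387.6 K: K = (5.395, 2.013, 0.257), RR gives ψ = 0.375, H_out = 19.839 kJ/mol
  T = 366.1 K: K = (4.618, 1.550, 0.214), RR gives ψ = 0.262, H_out = 12.722 kJ/mol
  T = 355.3 K: K = (4.240, 1.344, 0.194), RR gives ψ = 0.199, H_out = 8.870 kJ/mol
  T = 349.9 K: K = (4.055, 1.247, 0.184), RR gives ψ = 0.166, H_out = 6.873 kJ/mol
  T = 347.2 K: K = (3.964, 1.200, 0.179), RR gives ψ = 0.149, H_out = 5.856 kJ/mol
  T = 348.5 K: K = (4.008, 1.222, 0.181), RR gives ψ = 0.157, H_out = 6.347 kJ/mol
Linear interpolation between T = 348.5 (H_out = 6.347) and T = 349.9 (H_out = 6.873) on hF = 6.379 gives T ≈ 348.6 K, at which ψ = 0.16.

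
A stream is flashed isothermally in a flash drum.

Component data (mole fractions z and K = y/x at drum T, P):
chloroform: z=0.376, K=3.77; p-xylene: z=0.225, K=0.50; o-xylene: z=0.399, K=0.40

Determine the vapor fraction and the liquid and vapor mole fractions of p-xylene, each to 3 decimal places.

ψ = 0.440, x_p-xylene = 0.288, y_p-xylene = 0.144

Rachford–Rice: g(ψ) = Σ zᵢ(Kᵢ−1)/(1+ψ(Kᵢ−1)) = 0.
Feasibility: ΣzᵢKᵢ = 1.690, Σzᵢ/Kᵢ = 1.547 — both > 1, two phases present.
Newton–Raphson from ψ = 0.5:
  ψ = 0.500: g = -0.0553, g' = -0.900 → ψ = 0.439
  ψ = 0.439: g = 0.0013, g' = -0.945 → ψ = 0.440
Converged at ψ = 0.440.
Compositions from xᵢ = zᵢ/(1+ψ(Kᵢ−1)), yᵢ = Kᵢxᵢ:
  chloroform: x = 0.169, y = 0.639
  p-xylene: x = 0.288, y = 0.144
  o-xylene: x = 0.542, y = 0.217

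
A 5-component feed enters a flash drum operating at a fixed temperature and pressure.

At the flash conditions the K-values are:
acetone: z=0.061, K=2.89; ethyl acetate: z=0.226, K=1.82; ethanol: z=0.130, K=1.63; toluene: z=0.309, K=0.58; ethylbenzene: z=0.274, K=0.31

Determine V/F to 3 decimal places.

V/F = 0.113

Rachford–Rice: g(V/F) = Σ zᵢ(Kᵢ−1)/(1+V/F(Kᵢ−1)) = 0.
Feasibility: ΣzᵢKᵢ = 1.064, Σzᵢ/Kᵢ = 1.642 — both > 1, two phases present.
Newton iteration, V/F⁰ = 0.5:
  V/F = 0.500: g = -0.1999, g' = -0.555 → V/F = 0.140
  V/F = 0.140: g = -0.0145, g' = -0.523 → V/F = 0.112
  V/F = 0.112: g = 0.0001, g' = -0.534 → V/F = 0.113
Converged at V/F = 0.113.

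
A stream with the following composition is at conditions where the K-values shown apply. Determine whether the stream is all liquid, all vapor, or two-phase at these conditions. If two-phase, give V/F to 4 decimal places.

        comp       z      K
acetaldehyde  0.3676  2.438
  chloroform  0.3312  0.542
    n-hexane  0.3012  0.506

two-phase, V/F = 0.3337

ΣzᵢKᵢ = 1.2281; Σzᵢ/Kᵢ = 1.3571.
Both exceed 1, so a two-phase solution exists.
Material balance + equilibrium reduce to Σ zᵢ(Kᵢ−1)/(1+ψ(Kᵢ−1)) = 0.
Iterate (Newton) starting at ψ = 0.36:
  ψ = 0.3600: g = -0.01432, g' = -0.5384 → ψ = 0.3334
  ψ = 0.3334: g = 0.00014, g' = -0.5494 → ψ = 0.3337
Converged at ψ = 0.3337.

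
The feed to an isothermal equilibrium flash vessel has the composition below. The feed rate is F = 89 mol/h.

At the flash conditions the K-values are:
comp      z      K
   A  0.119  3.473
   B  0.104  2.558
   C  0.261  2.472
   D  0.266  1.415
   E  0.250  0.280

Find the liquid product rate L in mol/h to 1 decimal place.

Let β = V/F and solve Σ zᵢ(Kᵢ−1)/(1+β(Kᵢ−1)) = 0.
g(0) = ΣzᵢKᵢ − 1 = 0.771 and g(1) = 1 − Σzᵢ/Kᵢ = -0.261, so a root lies in (0, 1).
Newton iteration, β⁰ = 0.5:
  β = 0.500: g = 0.2541, g' = -0.761 → β = 0.834
  β = 0.834: g = -0.0296, g' = -1.077 → β = 0.807
  β = 0.807: g = -0.0009, g' = -1.012 → β = 0.806
Converged at β = 0.806.
Then V = β·F = 0.8057·89 = 71.7 mol/h and L = F − V = 17.3 mol/h.

L = 17.3 mol/h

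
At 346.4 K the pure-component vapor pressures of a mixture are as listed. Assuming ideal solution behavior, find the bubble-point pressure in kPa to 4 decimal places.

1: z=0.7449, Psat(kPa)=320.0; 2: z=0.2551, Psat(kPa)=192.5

At the bubble point ψ → 0, so ΣzᵢKᵢ = 1 with Kᵢ = Pᵢˢᵃᵗ/P ⇒ P = ΣzᵢPᵢˢᵃᵗ.
P = 0.7449·320.0 + 0.2551·192.5 = 287.4747 kPa

Pbub = 287.4747 kPa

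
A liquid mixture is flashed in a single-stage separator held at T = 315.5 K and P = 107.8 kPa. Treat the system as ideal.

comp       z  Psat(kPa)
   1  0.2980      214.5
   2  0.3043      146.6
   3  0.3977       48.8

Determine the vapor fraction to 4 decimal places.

Raoult's law: Kᵢ = Pᵢˢᵃᵗ/P = Pᵢˢᵃᵗ/107.8.
  K_1 = 214.5/107.8 = 1.989796, K_2 = 146.6/107.8 = 1.359926, K_3 = 48.8/107.8 = 0.452690
Material balance + equilibrium reduce to Σ zᵢ(Kᵢ−1)/(1+ψ(Kᵢ−1)) = 0.
g(0) = ΣzᵢKᵢ − 1 = 0.1868 and g(1) = 1 − Σzᵢ/Kᵢ = -0.2521, so a root lies in (0, 1).
Newton iteration, ψ⁰ = 0.5:
  ψ = 0.5000: g = -0.00954, g' = -0.3848 → ψ = 0.4752
  ψ = 0.4752: g = -0.00004, g' = -0.3814 → ψ = 0.4751
Converged at ψ = 0.4751.

ψ = 0.4751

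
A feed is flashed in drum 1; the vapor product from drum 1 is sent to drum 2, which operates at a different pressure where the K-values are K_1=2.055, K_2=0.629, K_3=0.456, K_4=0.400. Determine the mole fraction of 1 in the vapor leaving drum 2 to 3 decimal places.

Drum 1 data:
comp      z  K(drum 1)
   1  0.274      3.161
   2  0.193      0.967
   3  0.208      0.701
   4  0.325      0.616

Drum 1:
Let ψ₁ = V/F and solve Σ zᵢ(Kᵢ−1)/(1+ψ₁(Kᵢ−1)) = 0.
Feasibility: ΣzᵢKᵢ = 1.399, Σzᵢ/Kᵢ = 1.111 — both > 1, two phases present.
Newton iteration, ψ₁⁰ = 0.51:
  ψ₁ = 0.510: g = 0.0466, g' = -0.390 → ψ₁ = 0.630
  ψ₁ = 0.630: g = 0.0031, g' = -0.341 → ψ₁ = 0.639
Converged at ψ₁ = 0.639.
Drum-1 compositions:
  1: x = 0.115, y = 0.364
  2: x = 0.197, y = 0.191
  3: x = 0.257, y = 0.180
  4: x = 0.431, y = 0.265
Drum-2 feed = drum-1 vapor: z₂ = (0.3638, 0.1906, 0.1802, 0.2653).
Drum 2:
Rachford–Rice: g(ψ₂) = Σ zᵢ(Kᵢ−1)/(1+ψ₂(Kᵢ−1)) = 0.
g(0) = ΣzᵢKᵢ − 1 = 0.056 and g(1) = 1 − Σzᵢ/Kᵢ = -0.539, so a root lies in (0, 1).
Newton iteration, ψ₂⁰ = 0.32:
  ψ₂ = 0.320: g = -0.1090, g' = -0.485 → ψ₂ = 0.095
  ψ₂ = 0.095: g = 0.0033, g' = -0.529 → ψ₂ = 0.101
Converged at ψ₂ = 0.101.
  1: x = 0.329, y = 0.675
  2: x = 0.198, y = 0.125
  3: x = 0.191, y = 0.087
  4: x = 0.282, y = 0.113

y_1 (drum 2) = 0.675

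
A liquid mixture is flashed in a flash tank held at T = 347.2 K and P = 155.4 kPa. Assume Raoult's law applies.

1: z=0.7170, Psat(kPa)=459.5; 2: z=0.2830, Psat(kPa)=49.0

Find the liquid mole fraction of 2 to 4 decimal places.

Raoult's law: Kᵢ = Pᵢˢᵃᵗ/P = Pᵢˢᵃᵗ/155.4.
  K_1 = 459.5/155.4 = 2.956885, K_2 = 49.0/155.4 = 0.315315
Let β = V/F and solve Σ zᵢ(Kᵢ−1)/(1+β(Kᵢ−1)) = 0.
Check two-phase: ΣzᵢKᵢ = 2.2093 > 1 and Σzᵢ/Kᵢ = 1.1400 > 1, so g(0) = 1.2093 > 0 and g(1) = -0.1400 < 0.
Binary case is linear: z₁(K₁−1)(1+β(K₂−1)) + z₂(K₂−1)(1+β(K₁−1)) = 0
⇒ β = [z₁(K₁−1)+z₂(K₂−1)] / [−(K₁−1)(K₂−1)] = 1.20932/1.33985 = 0.9026
Compositions from xᵢ = zᵢ/(1+β(Kᵢ−1)), yᵢ = Kᵢxᵢ:
  1: x = 0.2592, y = 0.7664
  2: x = 0.7408, y = 0.2336

x_2 = 0.7408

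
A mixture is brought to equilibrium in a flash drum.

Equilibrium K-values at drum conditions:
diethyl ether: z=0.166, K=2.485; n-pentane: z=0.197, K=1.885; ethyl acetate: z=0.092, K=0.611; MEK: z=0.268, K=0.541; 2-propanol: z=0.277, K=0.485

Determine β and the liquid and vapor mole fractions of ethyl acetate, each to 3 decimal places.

β = 0.210, x_ethyl acetate = 0.100, y_ethyl acetate = 0.061

Rachford–Rice: g(β) = Σ zᵢ(Kᵢ−1)/(1+β(Kᵢ−1)) = 0.
Check two-phase: ΣzᵢKᵢ = 1.119 > 1 and Σzᵢ/Kᵢ = 1.388 > 1, so g(0) = 0.119 > 0 and g(1) = -0.388 < 0.
Newton iteration, β⁰ = 0.5:
  β = 0.500: g = -0.1339, g' = -0.445 → β = 0.199
  β = 0.199: g = 0.0055, g' = -0.506 → β = 0.210
Converged at β = 0.210.
Compositions from xᵢ = zᵢ/(1+β(Kᵢ−1)), yᵢ = Kᵢxᵢ:
  diethyl ether: x = 0.127, y = 0.315
  n-pentane: x = 0.166, y = 0.313
  ethyl acetate: x = 0.100, y = 0.061
  MEK: x = 0.297, y = 0.160
  2-propanol: x = 0.311, y = 0.151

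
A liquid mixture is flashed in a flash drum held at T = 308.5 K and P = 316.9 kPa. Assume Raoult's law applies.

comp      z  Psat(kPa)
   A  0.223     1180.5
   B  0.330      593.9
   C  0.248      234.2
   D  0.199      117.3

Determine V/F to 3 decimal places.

Raoult's law: Kᵢ = Pᵢˢᵃᵗ/P = Pᵢˢᵃᵗ/316.9.
  K_A = 1180.5/316.9 = 3.72515, K_B = 593.9/316.9 = 1.87409, K_C = 234.2/316.9 = 0.73903, K_D = 117.3/316.9 = 0.37015
Rachford–Rice: g(V/F) = Σ zᵢ(Kᵢ−1)/(1+V/F(Kᵢ−1)) = 0.
Check two-phase: ΣzᵢKᵢ = 1.706 > 1 and Σzᵢ/Kᵢ = 1.109 > 1, so g(0) = 0.706 > 0 and g(1) = -0.109 < 0.
Newton iteration, V/F⁰ = 0.47:
  V/F = 0.470: g = 0.2191, g' = -0.626 → V/F = 0.820
  V/F = 0.820: g = 0.0144, g' = -0.609 → V/F = 0.844
  V/F = 0.844: g = -0.0002, g' = -0.623 → V/F = 0.843
Converged at V/F = 0.843.

V/F = 0.843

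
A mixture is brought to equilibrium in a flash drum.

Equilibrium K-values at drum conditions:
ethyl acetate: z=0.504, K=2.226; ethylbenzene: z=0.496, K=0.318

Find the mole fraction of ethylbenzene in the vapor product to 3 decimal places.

y_ethylbenzene = 0.204

Rachford–Rice: g(V/F) = Σ zᵢ(Kᵢ−1)/(1+V/F(Kᵢ−1)) = 0.
Feasibility: ΣzᵢKᵢ = 1.280, Σzᵢ/Kᵢ = 1.786 — both > 1, two phases present.
Newton–Raphson from V/F = 0.51:
  V/F = 0.510: g = -0.1385, g' = -0.829 → V/F = 0.343
  V/F = 0.343: g = -0.0066, g' = -0.769 → V/F = 0.334
Converged at V/F = 0.334.
Compositions from xᵢ = zᵢ/(1+V/F(Kᵢ−1)), yᵢ = Kᵢxᵢ:
  ethyl acetate: x = 0.357, y = 0.796
  ethylbenzene: x = 0.643, y = 0.204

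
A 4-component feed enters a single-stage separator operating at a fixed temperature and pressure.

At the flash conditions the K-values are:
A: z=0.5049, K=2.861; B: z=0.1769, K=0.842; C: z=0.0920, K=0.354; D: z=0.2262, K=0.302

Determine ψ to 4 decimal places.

Let ψ = V/F and solve Σ zᵢ(Kᵢ−1)/(1+ψ(Kᵢ−1)) = 0.
Check two-phase: ΣzᵢKᵢ = 1.6943 > 1 and Σzᵢ/Kᵢ = 1.3955 > 1, so g(0) = 0.6943 > 0 and g(1) = -0.3955 < 0.
Iterate (Newton) starting at ψ = 0.34:
  ψ = 0.3400: g = 0.26277, g' = -0.9134 → ψ = 0.6277
  ψ = 0.6277: g = 0.02138, g' = -0.8351 → ψ = 0.6533
  ψ = 0.6533: g = -0.00017, g' = -0.8490 → ψ = 0.6531
Converged at ψ = 0.6531.

ψ = 0.6531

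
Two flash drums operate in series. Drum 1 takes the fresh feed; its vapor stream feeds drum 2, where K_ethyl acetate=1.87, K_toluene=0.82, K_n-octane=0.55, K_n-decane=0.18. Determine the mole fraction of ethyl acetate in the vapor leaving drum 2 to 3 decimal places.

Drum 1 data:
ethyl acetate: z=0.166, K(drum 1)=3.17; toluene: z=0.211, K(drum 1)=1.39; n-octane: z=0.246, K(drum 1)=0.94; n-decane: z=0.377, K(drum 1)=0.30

Drum 1:
Let ψ₁ = V/F and solve Σ zᵢ(Kᵢ−1)/(1+ψ₁(Kᵢ−1)) = 0.
g(0) = ΣzᵢKᵢ − 1 = 0.164 and g(1) = 1 − Σzᵢ/Kᵢ = -0.723, so a root lies in (0, 1).
Newton–Raphson from ψ₁ = 0.5:
  ψ₁ = 0.500: g = -0.1796, g' = -0.640 → ψ₁ = 0.220
  ψ₁ = 0.220: g = -0.0070, g' = -0.645 → ψ₁ = 0.209
Converged at ψ₁ = 0.209.
Drum-1 compositions:
  ethyl acetate: x = 0.114, y = 0.362
  toluene: x = 0.195, y = 0.271
  n-octane: x = 0.249, y = 0.234
  n-decane: x = 0.442, y = 0.132
Drum-2 feed = drum-1 vapor: z₂ = (0.3622, 0.2712, 0.2342, 0.1325).
Drum 2:
Rachford–Rice: g(ψ₂) = Σ zᵢ(Kᵢ−1)/(1+ψ₂(Kᵢ−1)) = 0.
Feasibility: ΣzᵢKᵢ = 1.052, Σzᵢ/Kᵢ = 1.686 — both > 1, two phases present.
Iterate (Newton) starting at ψ₂ = 0.5:
  ψ₂ = 0.500: g = -0.1541, g' = -0.479 → ψ₂ = 0.178
  ψ₂ = 0.178: g = -0.0193, g' = -0.393 → ψ₂ = 0.129
Converged at ψ₂ = 0.129.
  ethyl acetate: x = 0.326, y = 0.609
  toluene: x = 0.278, y = 0.228
  n-octane: x = 0.249, y = 0.137
  n-decane: x = 0.148, y = 0.027

y_ethyl acetate (drum 2) = 0.609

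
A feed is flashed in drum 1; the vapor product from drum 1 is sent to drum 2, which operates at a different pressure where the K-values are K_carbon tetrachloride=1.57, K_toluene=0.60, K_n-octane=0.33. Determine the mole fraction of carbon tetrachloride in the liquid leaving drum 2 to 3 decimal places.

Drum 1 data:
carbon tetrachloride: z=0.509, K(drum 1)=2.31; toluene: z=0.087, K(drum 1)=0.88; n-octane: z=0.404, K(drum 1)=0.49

x_carbon tetrachloride (drum 2) = 0.520

Drum 1:
Material balance + equilibrium reduce to Σ zᵢ(Kᵢ−1)/(1+ψ₁(Kᵢ−1)) = 0.
Feasibility: ΣzᵢKᵢ = 1.450, Σzᵢ/Kᵢ = 1.144 — both > 1, two phases present.
Newton iteration, ψ₁⁰ = 0.57:
  ψ₁ = 0.570: g = 0.0801, g' = -0.497 → ψ₁ = 0.731
  ψ₁ = 0.731: g = 0.0006, g' = -0.497 → ψ₁ = 0.732
Converged at ψ₁ = 0.732.
Drum-1 compositions:
  carbon tetrachloride: x = 0.260, y = 0.600
  toluene: x = 0.095, y = 0.084
  n-octane: x = 0.645, y = 0.316
Drum-2 feed = drum-1 vapor: z₂ = (0.6001, 0.0839, 0.3160).
Drum 2:
Iterate (Newton) starting at ψ₂ = 0.45:
  ψ₂ = 0.450: g = -0.0718, g' = -0.434 → ψ₂ = 0.285
  ψ₂ = 0.285: g = -0.0052, g' = -0.378 → ψ₂ = 0.271
Converged at ψ₂ = 0.271.
  carbon tetrachloride: x = 0.520, y = 0.816
  toluene: x = 0.094, y = 0.056
  n-octane: x = 0.386, y = 0.127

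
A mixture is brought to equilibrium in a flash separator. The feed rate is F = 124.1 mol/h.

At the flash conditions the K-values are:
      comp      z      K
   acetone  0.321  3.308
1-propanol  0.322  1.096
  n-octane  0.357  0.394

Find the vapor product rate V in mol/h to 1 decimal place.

V = 74.4 mol/h

Material balance + equilibrium reduce to Σ zᵢ(Kᵢ−1)/(1+ψ(Kᵢ−1)) = 0.
Feasibility: ΣzᵢKᵢ = 1.555, Σzᵢ/Kᵢ = 1.297 — both > 1, two phases present.
Iterate (Newton) starting at ψ = 0.5:
  ψ = 0.500: g = 0.0631, g' = -0.641 → ψ = 0.598
  ψ = 0.598: g = 0.0010, g' = -0.627 → ψ = 0.600
Converged at ψ = 0.600.
Then V = ψ·F = 0.5999·124.1 = 74.4 mol/h and L = F − V = 49.7 mol/h.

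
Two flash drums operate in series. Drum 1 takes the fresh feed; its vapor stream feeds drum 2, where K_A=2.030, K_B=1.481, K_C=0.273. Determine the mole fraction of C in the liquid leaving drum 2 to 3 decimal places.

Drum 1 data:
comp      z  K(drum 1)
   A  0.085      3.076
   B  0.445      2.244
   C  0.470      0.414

Drum 1:
Rachford–Rice: g(ψ₁) = Σ zᵢ(Kᵢ−1)/(1+ψ₁(Kᵢ−1)) = 0.
Check two-phase: ΣzᵢKᵢ = 1.455 > 1 and Σzᵢ/Kᵢ = 1.361 > 1, so g(0) = 0.455 > 0 and g(1) = -0.361 < 0.
Newton iteration, ψ₁⁰ = 0.66:
  ψ₁ = 0.660: g = -0.0707, g' = -0.702 → ψ₁ = 0.559
  ψ₁ = 0.559: g = -0.0016, g' = -0.675 → ψ₁ = 0.557
Converged at ψ₁ = 0.557.
Drum-1 compositions:
  A: x = 0.039, y = 0.121
  B: x = 0.263, y = 0.590
  C: x = 0.698, y = 0.289
Drum-2 feed = drum-1 vapor: z₂ = (0.1213, 0.5899, 0.2888).
Drum 2:
Rachford–Rice: g(ψ₂) = Σ zᵢ(Kᵢ−1)/(1+ψ₂(Kᵢ−1)) = 0.
Feasibility: ΣzᵢKᵢ = 1.199, Σzᵢ/Kᵢ = 1.516 — both > 1, two phases present.
Iterate (Newton) starting at ψ₂ = 0.5:
  ψ₂ = 0.500: g = -0.0188, g' = -0.522 → ψ₂ = 0.464
  ψ₂ = 0.464: g = -0.0004, g' = -0.498 → ψ₂ = 0.463
Converged at ψ₂ = 0.463.
  A: x = 0.082, y = 0.167
  B: x = 0.482, y = 0.714
  C: x = 0.435, y = 0.119

x_C (drum 2) = 0.435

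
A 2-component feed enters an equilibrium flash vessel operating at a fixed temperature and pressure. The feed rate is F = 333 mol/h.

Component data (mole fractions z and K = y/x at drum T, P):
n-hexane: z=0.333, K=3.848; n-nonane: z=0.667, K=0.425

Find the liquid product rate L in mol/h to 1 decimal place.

Let β = V/F and solve Σ zᵢ(Kᵢ−1)/(1+β(Kᵢ−1)) = 0.
g(0) = ΣzᵢKᵢ − 1 = 0.565 and g(1) = 1 − Σzᵢ/Kᵢ = -0.656, so a root lies in (0, 1).
Binary case is linear: z₁(K₁−1)(1+β(K₂−1)) + z₂(K₂−1)(1+β(K₁−1)) = 0
⇒ β = [z₁(K₁−1)+z₂(K₂−1)] / [−(K₁−1)(K₂−1)] = 0.5649/1.6376 = 0.345
Then V = β·F = 0.3449·333 = 114.9 mol/h and L = F − V = 218.1 mol/h.

L = 218.1 mol/h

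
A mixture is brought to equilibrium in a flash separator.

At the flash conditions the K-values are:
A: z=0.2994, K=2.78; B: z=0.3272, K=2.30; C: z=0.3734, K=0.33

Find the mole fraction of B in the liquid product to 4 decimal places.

x_B = 0.1727

Material balance + equilibrium reduce to Σ zᵢ(Kᵢ−1)/(1+V/F(Kᵢ−1)) = 0.
g(0) = ΣzᵢKᵢ − 1 = 0.7081 and g(1) = 1 − Σzᵢ/Kᵢ = -0.3815, so a root lies in (0, 1).
Newton–Raphson from V/F = 0.5:
  V/F = 0.5000: g = 0.16356, g' = -0.8477 → V/F = 0.6929
  V/F = 0.6929: g = -0.00460, g' = -0.9272 → V/F = 0.6880
Converged at V/F = 0.6880.
Compositions from xᵢ = zᵢ/(1+V/F(Kᵢ−1)), yᵢ = Kᵢxᵢ:
  A: x = 0.1346, y = 0.3741
  B: x = 0.1727, y = 0.3973
  C: x = 0.6927, y = 0.2286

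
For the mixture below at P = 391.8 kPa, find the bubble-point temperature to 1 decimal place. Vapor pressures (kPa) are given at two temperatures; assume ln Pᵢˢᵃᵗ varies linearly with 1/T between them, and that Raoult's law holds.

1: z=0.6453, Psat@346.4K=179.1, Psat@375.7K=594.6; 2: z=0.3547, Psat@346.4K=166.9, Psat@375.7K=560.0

T = 365.5 K

Bubble-point temperature: ΣzᵢPᵢˢᵃᵗ(T) = P. Interpolate ln Pᵢˢᵃᵗ = aᵢ + bᵢ/T.
  T = 346.4 K: ΣzᵢPᵢˢᵃᵗ = 174.77 kPa
  T = 375.7 K: ΣzᵢPᵢˢᵃᵗ = 582.33 kPa
  T = 361.0 K: ΣzᵢPᵢˢᵃᵗ = 326.24 kPa
  T = 368.4 K: ΣzᵢPᵢˢᵃᵗ = 439.25 kPa
  T = 364.7 K: ΣzᵢPᵢˢᵃᵗ = 379.12 kPa
  T = 366.5 K: ΣzᵢPᵢˢᵃᵗ = 407.42 kPa
Interpolating between 364.7 K and 366.5 K gives T ≈ 365.5 K.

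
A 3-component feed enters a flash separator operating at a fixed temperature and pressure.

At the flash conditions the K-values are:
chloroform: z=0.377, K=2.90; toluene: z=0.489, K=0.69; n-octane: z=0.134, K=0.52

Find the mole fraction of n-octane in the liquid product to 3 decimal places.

Rachford–Rice: g(ψ) = Σ zᵢ(Kᵢ−1)/(1+ψ(Kᵢ−1)) = 0.
Feasibility: ΣzᵢKᵢ = 1.500, Σzᵢ/Kᵢ = 1.096 — both > 1, two phases present.
Newton–Raphson from ψ = 0.6:
  ψ = 0.600: g = 0.0582, g' = -0.429 → ψ = 0.736
  ψ = 0.736: g = 0.0030, g' = -0.389 → ψ = 0.743
Converged at ψ = 0.743.
Compositions from xᵢ = zᵢ/(1+ψ(Kᵢ−1)), yᵢ = Kᵢxᵢ:
  chloroform: x = 0.156, y = 0.453
  toluene: x = 0.635, y = 0.438
  n-octane: x = 0.208, y = 0.108

x_n-octane = 0.208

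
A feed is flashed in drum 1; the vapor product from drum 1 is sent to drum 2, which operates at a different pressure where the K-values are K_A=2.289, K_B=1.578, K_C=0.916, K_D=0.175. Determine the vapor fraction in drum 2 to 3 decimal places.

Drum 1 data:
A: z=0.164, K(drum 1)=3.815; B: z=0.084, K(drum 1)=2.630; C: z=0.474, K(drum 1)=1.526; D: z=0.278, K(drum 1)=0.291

V/F (drum 2) = 0.347

Drum 1:
Let ψ₁ = V/F and solve Σ zᵢ(Kᵢ−1)/(1+ψ₁(Kᵢ−1)) = 0.
Check two-phase: ΣzᵢKᵢ = 1.651 > 1 and Σzᵢ/Kᵢ = 1.341 > 1, so g(0) = 0.651 > 0 and g(1) = -0.341 < 0.
Newton–Raphson from ψ₁ = 0.54:
  ψ₁ = 0.540: g = 0.1308, g' = -0.714 → ψ₁ = 0.723
  ψ₁ = 0.723: g = -0.0089, g' = -0.845 → ψ₁ = 0.713
  ψ₁ = 0.713: g = -0.0001, g' = -0.832 → ψ₁ = 0.712
Converged at ψ₁ = 0.712.
Drum-1 compositions:
  A: x = 0.055, y = 0.208
  B: x = 0.039, y = 0.102
  C: x = 0.345, y = 0.526
  D: x = 0.562, y = 0.163
Drum-2 feed = drum-1 vapor: z₂ = (0.2082, 0.1022, 0.5261, 0.1635).
Drum 2:
Newton iteration, ψ₂⁰ = 0.57:
  ψ₂ = 0.570: g = -0.1019, g' = -0.535 → ψ₂ = 0.379
  ψ₂ = 0.379: g = -0.0134, g' = -0.419 → ψ₂ = 0.348
  ψ₂ = 0.348: g = -0.0001, g' = -0.411 → ψ₂ = 0.347
Converged at ψ₂ = 0.347.
  A: x = 0.144, y = 0.329
  B: x = 0.085, y = 0.134
  C: x = 0.542, y = 0.496
  D: x = 0.229, y = 0.040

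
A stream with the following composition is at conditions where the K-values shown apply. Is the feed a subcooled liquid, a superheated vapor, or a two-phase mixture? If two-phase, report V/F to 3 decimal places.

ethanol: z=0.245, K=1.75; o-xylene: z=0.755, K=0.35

ΣzᵢKᵢ = 0.693; Σzᵢ/Kᵢ = 2.297.
Since ΣzᵢKᵢ < 1 the mixture is below its bubble point — single liquid phase.

subcooled liquid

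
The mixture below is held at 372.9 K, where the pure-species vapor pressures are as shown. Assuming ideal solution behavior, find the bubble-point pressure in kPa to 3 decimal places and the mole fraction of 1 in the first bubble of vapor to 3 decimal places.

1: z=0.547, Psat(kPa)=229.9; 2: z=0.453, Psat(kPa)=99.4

Pbub = 170.784 kPa, y_1 = 0.736

At the bubble point ψ → 0, so ΣzᵢKᵢ = 1 with Kᵢ = Pᵢˢᵃᵗ/P ⇒ P = ΣzᵢPᵢˢᵃᵗ.
P = 0.547·229.9 + 0.453·99.4 = 170.784 kPa
yᵢ = zᵢPᵢˢᵃᵗ/P ⇒ y_1 = 0.547·229.9/170.784 = 0.736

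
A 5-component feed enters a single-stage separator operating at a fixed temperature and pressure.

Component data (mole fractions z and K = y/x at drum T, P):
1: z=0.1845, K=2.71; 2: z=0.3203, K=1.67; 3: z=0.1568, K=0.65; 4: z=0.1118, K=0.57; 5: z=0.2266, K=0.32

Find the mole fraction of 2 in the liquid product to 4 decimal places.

x_2 = 0.2470

Rachford–Rice: g(β) = Σ zᵢ(Kᵢ−1)/(1+β(Kᵢ−1)) = 0.
Check two-phase: ΣzᵢKᵢ = 1.2731 > 1 and Σzᵢ/Kᵢ = 1.4054 > 1, so g(0) = 0.2731 > 0 and g(1) = -0.4054 < 0.
Newton iteration, β⁰ = 0.53:
  β = 0.5300: g = -0.04669, g' = -0.5465 → β = 0.4446
  β = 0.4446: g = -0.00070, g' = -0.5333 → β = 0.4433
Converged at β = 0.4433.
Compositions from xᵢ = zᵢ/(1+β(Kᵢ−1)), yᵢ = Kᵢxᵢ:
  1: x = 0.1049, y = 0.2844
  2: x = 0.2470, y = 0.4124
  3: x = 0.1856, y = 0.1206
  4: x = 0.1381, y = 0.0787
  5: x = 0.3244, y = 0.1038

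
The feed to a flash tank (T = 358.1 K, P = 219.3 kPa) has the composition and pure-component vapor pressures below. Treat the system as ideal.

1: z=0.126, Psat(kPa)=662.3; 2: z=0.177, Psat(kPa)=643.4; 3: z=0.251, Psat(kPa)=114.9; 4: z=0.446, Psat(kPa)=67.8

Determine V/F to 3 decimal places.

Raoult's law: Kᵢ = Pᵢˢᵃᵗ/P = Pᵢˢᵃᵗ/219.3.
  K_1 = 662.3/219.3 = 3.02006, K_2 = 643.4/219.3 = 2.93388, K_3 = 114.9/219.3 = 0.52394, K_4 = 67.8/219.3 = 0.30917
Rachford–Rice: g(V/F) = Σ zᵢ(Kᵢ−1)/(1+V/F(Kᵢ−1)) = 0.
g(0) = ΣzᵢKᵢ − 1 = 0.169 and g(1) = 1 − Σzᵢ/Kᵢ = -1.024, so a root lies in (0, 1).
Newton iteration, V/F⁰ = 0.5:
  V/F = 0.500: g = -0.3269, g' = -0.893 → V/F = 0.134
  V/F = 0.134: g = 0.0050, g' = -1.059 → V/F = 0.139
Converged at V/F = 0.139.

V/F = 0.139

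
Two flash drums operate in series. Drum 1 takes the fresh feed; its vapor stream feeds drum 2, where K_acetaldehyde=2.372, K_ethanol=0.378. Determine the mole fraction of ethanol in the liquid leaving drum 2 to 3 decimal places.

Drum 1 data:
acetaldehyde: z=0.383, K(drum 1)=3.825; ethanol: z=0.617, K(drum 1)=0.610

Drum 1:
Rachford–Rice: g(ψ₁) = Σ zᵢ(Kᵢ−1)/(1+ψ₁(Kᵢ−1)) = 0.
Feasibility: ΣzᵢKᵢ = 1.841, Σzᵢ/Kᵢ = 1.112 — both > 1, two phases present.
Newton–Raphson from ψ₁ = 0.68:
  ψ₁ = 0.680: g = 0.0429, g' = -0.532 → ψ₁ = 0.761
  ψ₁ = 0.761: g = 0.0015, g' = -0.498 → ψ₁ = 0.764
Converged at ψ₁ = 0.764.
Drum-1 compositions:
  acetaldehyde: x = 0.121, y = 0.464
  ethanol: x = 0.879, y = 0.536
Drum-2 feed = drum-1 vapor: z₂ = (0.4640, 0.5360).
Drum 2:
Rachford–Rice: g(ψ₂) = Σ zᵢ(Kᵢ−1)/(1+ψ₂(Kᵢ−1)) = 0.
Feasibility: ΣzᵢKᵢ = 1.303, Σzᵢ/Kᵢ = 1.614 — both > 1, two phases present.
Newton–Raphson from ψ₂ = 0.37:
  ψ₂ = 0.370: g = -0.0108, g' = -0.734 → ψ₂ = 0.355
Converged at ψ₂ = 0.355.
  acetaldehyde: x = 0.312, y = 0.740
  ethanol: x = 0.688, y = 0.260

x_ethanol (drum 2) = 0.688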